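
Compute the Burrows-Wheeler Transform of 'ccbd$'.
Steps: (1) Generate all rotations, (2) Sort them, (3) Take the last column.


Rotations (sorted):
  0: $ccbd -> last char: d
  1: bd$cc -> last char: c
  2: cbd$c -> last char: c
  3: ccbd$ -> last char: $
  4: d$ccb -> last char: b


BWT = dcc$b


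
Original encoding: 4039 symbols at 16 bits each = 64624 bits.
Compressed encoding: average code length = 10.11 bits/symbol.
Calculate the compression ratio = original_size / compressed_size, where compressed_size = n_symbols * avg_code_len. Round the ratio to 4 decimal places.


original_size = n_symbols * orig_bits = 4039 * 16 = 64624 bits
compressed_size = n_symbols * avg_code_len = 4039 * 10.11 = 40834.29 bits
ratio = original_size / compressed_size = 64624 / 40834.29 = 1.5826

Compression ratio = 1.5826


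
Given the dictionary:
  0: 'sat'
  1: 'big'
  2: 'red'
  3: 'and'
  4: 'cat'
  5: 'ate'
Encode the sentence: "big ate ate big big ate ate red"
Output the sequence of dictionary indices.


Look up each word in the dictionary:
  'big' -> 1
  'ate' -> 5
  'ate' -> 5
  'big' -> 1
  'big' -> 1
  'ate' -> 5
  'ate' -> 5
  'red' -> 2

Encoded: [1, 5, 5, 1, 1, 5, 5, 2]


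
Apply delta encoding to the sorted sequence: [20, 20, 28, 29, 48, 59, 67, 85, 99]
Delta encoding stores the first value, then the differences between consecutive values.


First value: 20
Deltas:
  20 - 20 = 0
  28 - 20 = 8
  29 - 28 = 1
  48 - 29 = 19
  59 - 48 = 11
  67 - 59 = 8
  85 - 67 = 18
  99 - 85 = 14


Delta encoded: [20, 0, 8, 1, 19, 11, 8, 18, 14]


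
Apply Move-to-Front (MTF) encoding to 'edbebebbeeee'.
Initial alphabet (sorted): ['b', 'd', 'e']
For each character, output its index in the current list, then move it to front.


MTF encoding:
'e': index 2 in ['b', 'd', 'e'] -> ['e', 'b', 'd']
'd': index 2 in ['e', 'b', 'd'] -> ['d', 'e', 'b']
'b': index 2 in ['d', 'e', 'b'] -> ['b', 'd', 'e']
'e': index 2 in ['b', 'd', 'e'] -> ['e', 'b', 'd']
'b': index 1 in ['e', 'b', 'd'] -> ['b', 'e', 'd']
'e': index 1 in ['b', 'e', 'd'] -> ['e', 'b', 'd']
'b': index 1 in ['e', 'b', 'd'] -> ['b', 'e', 'd']
'b': index 0 in ['b', 'e', 'd'] -> ['b', 'e', 'd']
'e': index 1 in ['b', 'e', 'd'] -> ['e', 'b', 'd']
'e': index 0 in ['e', 'b', 'd'] -> ['e', 'b', 'd']
'e': index 0 in ['e', 'b', 'd'] -> ['e', 'b', 'd']
'e': index 0 in ['e', 'b', 'd'] -> ['e', 'b', 'd']


Output: [2, 2, 2, 2, 1, 1, 1, 0, 1, 0, 0, 0]


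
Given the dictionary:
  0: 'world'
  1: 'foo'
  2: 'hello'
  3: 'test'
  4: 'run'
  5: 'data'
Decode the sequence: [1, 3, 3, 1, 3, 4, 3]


Look up each index in the dictionary:
  1 -> 'foo'
  3 -> 'test'
  3 -> 'test'
  1 -> 'foo'
  3 -> 'test'
  4 -> 'run'
  3 -> 'test'

Decoded: "foo test test foo test run test"


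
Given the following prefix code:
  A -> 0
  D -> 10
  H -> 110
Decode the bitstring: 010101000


Decoding step by step:
Bits 0 -> A
Bits 10 -> D
Bits 10 -> D
Bits 10 -> D
Bits 0 -> A
Bits 0 -> A


Decoded message: ADDDAA


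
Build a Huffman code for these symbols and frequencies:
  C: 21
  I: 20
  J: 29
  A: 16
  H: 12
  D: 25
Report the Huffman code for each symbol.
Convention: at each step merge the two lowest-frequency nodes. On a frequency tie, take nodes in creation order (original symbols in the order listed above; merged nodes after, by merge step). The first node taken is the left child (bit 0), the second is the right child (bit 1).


Huffman tree construction:
Step 1: Merge H(12) + A(16) = 28
Step 2: Merge I(20) + C(21) = 41
Step 3: Merge D(25) + (H+A)(28) = 53
Step 4: Merge J(29) + (I+C)(41) = 70
Step 5: Merge (D+(H+A))(53) + (J+(I+C))(70) = 123
Read each symbol's code off the tree from the root (left child = 0, right child = 1).

Codes:
  C: 111 (length 3)
  I: 110 (length 3)
  J: 10 (length 2)
  A: 011 (length 3)
  H: 010 (length 3)
  D: 00 (length 2)
Average code length: 315/123 = 2.5610 bits/symbol


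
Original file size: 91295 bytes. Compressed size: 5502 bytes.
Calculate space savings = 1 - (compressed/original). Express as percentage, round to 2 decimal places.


ratio = compressed/original = 5502/91295 = 0.060266
savings = 1 - ratio = 1 - 0.060266 = 0.939734
as a percentage: 0.939734 * 100 = 93.97%

Space savings = 1 - 5502/91295 = 93.97%


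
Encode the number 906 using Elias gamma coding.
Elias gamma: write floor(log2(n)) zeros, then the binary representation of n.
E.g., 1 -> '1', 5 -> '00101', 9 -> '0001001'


num_bits = floor(log2(906)) + 1 = 10
leading_zeros = num_bits - 1 = 9
binary(906) = 1110001010

Elias gamma(906) = '000000000' + '1110001010' = 0000000001110001010 (19 bits)


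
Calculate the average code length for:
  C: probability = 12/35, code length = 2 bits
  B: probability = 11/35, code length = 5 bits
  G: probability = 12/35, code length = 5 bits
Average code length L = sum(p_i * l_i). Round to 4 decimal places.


Weighted contributions p_i * l_i:
  C: (12/35) * 2 = 24/35
  B: (11/35) * 5 = 55/35
  G: (12/35) * 5 = 60/35
Sum = (24 + 55 + 60)/35 = 139/35

L = 139/35 = 3.9714 bits/symbol


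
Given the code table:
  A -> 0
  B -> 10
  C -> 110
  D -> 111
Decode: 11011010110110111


Decoding:
110 -> C
110 -> C
10 -> B
110 -> C
110 -> C
111 -> D


Result: CCBCCD


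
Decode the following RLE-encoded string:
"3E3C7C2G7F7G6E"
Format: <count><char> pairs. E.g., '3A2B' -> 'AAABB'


Expanding each <count><char> pair:
  3E -> 'EEE'
  3C -> 'CCC'
  7C -> 'CCCCCCC'
  2G -> 'GG'
  7F -> 'FFFFFFF'
  7G -> 'GGGGGGG'
  6E -> 'EEEEEE'

Decoded = EEECCCCCCCCCCGGFFFFFFFGGGGGGGEEEEEE


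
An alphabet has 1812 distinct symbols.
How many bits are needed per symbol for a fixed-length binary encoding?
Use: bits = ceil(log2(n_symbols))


log2(1812) = 10.8234
Bracket: 2^10 = 1024 < 1812 <= 2^11 = 2048
So ceil(log2(1812)) = 11

bits = ceil(log2(1812)) = ceil(10.8234) = 11 bits


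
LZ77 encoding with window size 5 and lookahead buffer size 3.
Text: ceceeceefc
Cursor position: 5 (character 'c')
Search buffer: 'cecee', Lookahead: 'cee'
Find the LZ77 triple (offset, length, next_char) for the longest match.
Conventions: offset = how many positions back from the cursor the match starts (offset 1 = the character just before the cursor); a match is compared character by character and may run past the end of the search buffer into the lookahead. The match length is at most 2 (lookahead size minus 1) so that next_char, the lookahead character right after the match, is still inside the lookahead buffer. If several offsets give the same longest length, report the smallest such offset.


Try each offset into the search buffer:
  offset=1 (pos 4, char 'e'): match length 0
  offset=2 (pos 3, char 'e'): match length 0
  offset=3 (pos 2, char 'c'): match length 2
  offset=4 (pos 1, char 'e'): match length 0
  offset=5 (pos 0, char 'c'): match length 2
Longest match has length 2, found at offsets 3, 5; take the smallest, offset 3.
next_char = character at position 5 + 2 = 7 -> 'e'

Best match: offset=3, length=2 (matching 'ce' starting at position 2)
LZ77 triple: (3, 2, 'e')


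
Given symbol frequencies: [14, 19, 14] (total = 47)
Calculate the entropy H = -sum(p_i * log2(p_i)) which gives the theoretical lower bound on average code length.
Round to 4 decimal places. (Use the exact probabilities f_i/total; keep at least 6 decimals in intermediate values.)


Per-symbol terms -p_i * log2(p_i) with p_i = f_i/47:
  p = 14/47 = 0.297872: log2(p) = -1.747234, -p*log2(p) = 0.520453
  p = 19/47 = 0.404255: log2(p) = -1.306661, -p*log2(p) = 0.528225
  p = 14/47 = 0.297872: log2(p) = -1.747234, -p*log2(p) = 0.520453
H = 0.520453 + 0.528225 + 0.520453 = 1.569131

H = 1.5691 bits/symbol


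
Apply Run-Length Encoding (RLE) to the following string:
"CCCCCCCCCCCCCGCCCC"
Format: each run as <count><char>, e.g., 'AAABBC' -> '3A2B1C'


Scanning runs left to right:
  i=0: run of 'C' x 13 -> '13C'
  i=13: run of 'G' x 1 -> '1G'
  i=14: run of 'C' x 4 -> '4C'

RLE = 13C1G4C


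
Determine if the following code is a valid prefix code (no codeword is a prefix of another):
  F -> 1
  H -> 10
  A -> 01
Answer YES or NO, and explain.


Checking each pair (does one codeword prefix another?):
  F='1' vs H='10': prefix -- VIOLATION

NO -- this is NOT a valid prefix code. F (1) is a prefix of H (10).


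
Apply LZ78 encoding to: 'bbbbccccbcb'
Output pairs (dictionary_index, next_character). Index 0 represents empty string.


LZ78 encoding steps:
Dictionary: {0: ''}
Step 1: w='' (idx 0), next='b' -> output (0, 'b'), add 'b' as idx 1
Step 2: w='b' (idx 1), next='b' -> output (1, 'b'), add 'bb' as idx 2
Step 3: w='b' (idx 1), next='c' -> output (1, 'c'), add 'bc' as idx 3
Step 4: w='' (idx 0), next='c' -> output (0, 'c'), add 'c' as idx 4
Step 5: w='c' (idx 4), next='c' -> output (4, 'c'), add 'cc' as idx 5
Step 6: w='bc' (idx 3), next='b' -> output (3, 'b'), add 'bcb' as idx 6


Encoded: [(0, 'b'), (1, 'b'), (1, 'c'), (0, 'c'), (4, 'c'), (3, 'b')]


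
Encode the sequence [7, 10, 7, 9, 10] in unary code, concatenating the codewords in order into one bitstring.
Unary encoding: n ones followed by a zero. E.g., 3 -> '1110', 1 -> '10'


Encode each number as n ones followed by a terminating 0:
  7 -> 11111110 (8 bits)
  10 -> 11111111110 (11 bits)
  7 -> 11111110 (8 bits)
  9 -> 1111111110 (10 bits)
  10 -> 11111111110 (11 bits)
Total length = 8 + 11 + 8 + 10 + 11 = 48 bits.

Unary([7, 10, 7, 9, 10]) = 111111101111111111011111110111111111011111111110 (48 bits)


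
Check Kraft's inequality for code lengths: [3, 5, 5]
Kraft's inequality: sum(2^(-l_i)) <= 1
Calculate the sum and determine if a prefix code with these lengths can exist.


Sum = 2^(-3) + 2^(-5) + 2^(-5)
    = 0.125 + 0.03125 + 0.03125
    = 6/32 = 0.1875
Since 0.1875 <= 1, Kraft's inequality IS satisfied.
A prefix code with these lengths CAN exist.

Kraft sum = 0.1875. Satisfied.


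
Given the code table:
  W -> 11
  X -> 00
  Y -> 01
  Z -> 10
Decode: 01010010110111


Decoding:
01 -> Y
01 -> Y
00 -> X
10 -> Z
11 -> W
01 -> Y
11 -> W


Result: YYXZWYW


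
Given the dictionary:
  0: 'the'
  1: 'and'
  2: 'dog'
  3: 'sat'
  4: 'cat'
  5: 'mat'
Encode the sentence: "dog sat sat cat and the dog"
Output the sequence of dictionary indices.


Look up each word in the dictionary:
  'dog' -> 2
  'sat' -> 3
  'sat' -> 3
  'cat' -> 4
  'and' -> 1
  'the' -> 0
  'dog' -> 2

Encoded: [2, 3, 3, 4, 1, 0, 2]


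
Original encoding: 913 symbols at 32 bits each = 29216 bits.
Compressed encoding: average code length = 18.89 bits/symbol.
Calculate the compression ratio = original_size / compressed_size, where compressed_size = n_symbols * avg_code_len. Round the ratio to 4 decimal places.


original_size = n_symbols * orig_bits = 913 * 32 = 29216 bits
compressed_size = n_symbols * avg_code_len = 913 * 18.89 = 17246.57 bits
ratio = original_size / compressed_size = 29216 / 17246.57 = 1.694

Compression ratio = 1.694


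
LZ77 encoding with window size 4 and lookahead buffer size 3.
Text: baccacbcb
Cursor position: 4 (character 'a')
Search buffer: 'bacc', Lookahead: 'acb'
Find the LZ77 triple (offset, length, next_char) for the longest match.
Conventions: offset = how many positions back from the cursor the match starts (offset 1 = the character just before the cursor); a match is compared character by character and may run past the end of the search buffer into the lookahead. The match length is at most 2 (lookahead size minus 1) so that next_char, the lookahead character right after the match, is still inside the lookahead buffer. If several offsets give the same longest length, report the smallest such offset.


Try each offset into the search buffer:
  offset=1 (pos 3, char 'c'): match length 0
  offset=2 (pos 2, char 'c'): match length 0
  offset=3 (pos 1, char 'a'): match length 2
  offset=4 (pos 0, char 'b'): match length 0
Longest match has length 2 at offset 3.
next_char = character at position 4 + 2 = 6 -> 'b'

Best match: offset=3, length=2 (matching 'ac' starting at position 1)
LZ77 triple: (3, 2, 'b')


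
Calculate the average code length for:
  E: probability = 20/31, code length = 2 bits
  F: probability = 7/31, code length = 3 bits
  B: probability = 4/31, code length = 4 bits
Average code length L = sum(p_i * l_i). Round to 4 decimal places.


Weighted contributions p_i * l_i:
  E: (20/31) * 2 = 40/31
  F: (7/31) * 3 = 21/31
  B: (4/31) * 4 = 16/31
Sum = (40 + 21 + 16)/31 = 77/31

L = 77/31 = 2.4839 bits/symbol


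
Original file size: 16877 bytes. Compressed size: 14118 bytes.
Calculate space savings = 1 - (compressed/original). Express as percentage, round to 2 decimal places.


ratio = compressed/original = 14118/16877 = 0.836523
savings = 1 - ratio = 1 - 0.836523 = 0.163477
as a percentage: 0.163477 * 100 = 16.35%

Space savings = 1 - 14118/16877 = 16.35%


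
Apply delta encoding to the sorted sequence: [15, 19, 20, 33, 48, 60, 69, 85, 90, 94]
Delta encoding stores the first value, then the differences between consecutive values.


First value: 15
Deltas:
  19 - 15 = 4
  20 - 19 = 1
  33 - 20 = 13
  48 - 33 = 15
  60 - 48 = 12
  69 - 60 = 9
  85 - 69 = 16
  90 - 85 = 5
  94 - 90 = 4


Delta encoded: [15, 4, 1, 13, 15, 12, 9, 16, 5, 4]


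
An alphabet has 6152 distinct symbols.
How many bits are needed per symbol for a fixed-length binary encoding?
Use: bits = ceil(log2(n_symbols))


log2(6152) = 12.5868
Bracket: 2^12 = 4096 < 6152 <= 2^13 = 8192
So ceil(log2(6152)) = 13

bits = ceil(log2(6152)) = ceil(12.5868) = 13 bits


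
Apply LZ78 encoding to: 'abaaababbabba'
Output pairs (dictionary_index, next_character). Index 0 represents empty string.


LZ78 encoding steps:
Dictionary: {0: ''}
Step 1: w='' (idx 0), next='a' -> output (0, 'a'), add 'a' as idx 1
Step 2: w='' (idx 0), next='b' -> output (0, 'b'), add 'b' as idx 2
Step 3: w='a' (idx 1), next='a' -> output (1, 'a'), add 'aa' as idx 3
Step 4: w='a' (idx 1), next='b' -> output (1, 'b'), add 'ab' as idx 4
Step 5: w='ab' (idx 4), next='b' -> output (4, 'b'), add 'abb' as idx 5
Step 6: w='abb' (idx 5), next='a' -> output (5, 'a'), add 'abba' as idx 6


Encoded: [(0, 'a'), (0, 'b'), (1, 'a'), (1, 'b'), (4, 'b'), (5, 'a')]


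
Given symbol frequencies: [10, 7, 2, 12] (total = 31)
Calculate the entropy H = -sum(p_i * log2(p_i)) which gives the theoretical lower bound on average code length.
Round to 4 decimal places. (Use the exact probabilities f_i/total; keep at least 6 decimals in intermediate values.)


Per-symbol terms -p_i * log2(p_i) with p_i = f_i/31:
  p = 10/31 = 0.322581: log2(p) = -1.632268, -p*log2(p) = 0.526538
  p = 7/31 = 0.225806: log2(p) = -2.146841, -p*log2(p) = 0.484771
  p = 2/31 = 0.064516: log2(p) = -3.954196, -p*log2(p) = 0.255109
  p = 12/31 = 0.387097: log2(p) = -1.369234, -p*log2(p) = 0.530026
H = 0.526538 + 0.484771 + 0.255109 + 0.530026 = 1.796444

H = 1.7964 bits/symbol


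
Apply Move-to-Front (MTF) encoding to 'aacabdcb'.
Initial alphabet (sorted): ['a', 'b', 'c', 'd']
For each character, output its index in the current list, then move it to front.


MTF encoding:
'a': index 0 in ['a', 'b', 'c', 'd'] -> ['a', 'b', 'c', 'd']
'a': index 0 in ['a', 'b', 'c', 'd'] -> ['a', 'b', 'c', 'd']
'c': index 2 in ['a', 'b', 'c', 'd'] -> ['c', 'a', 'b', 'd']
'a': index 1 in ['c', 'a', 'b', 'd'] -> ['a', 'c', 'b', 'd']
'b': index 2 in ['a', 'c', 'b', 'd'] -> ['b', 'a', 'c', 'd']
'd': index 3 in ['b', 'a', 'c', 'd'] -> ['d', 'b', 'a', 'c']
'c': index 3 in ['d', 'b', 'a', 'c'] -> ['c', 'd', 'b', 'a']
'b': index 2 in ['c', 'd', 'b', 'a'] -> ['b', 'c', 'd', 'a']


Output: [0, 0, 2, 1, 2, 3, 3, 2]


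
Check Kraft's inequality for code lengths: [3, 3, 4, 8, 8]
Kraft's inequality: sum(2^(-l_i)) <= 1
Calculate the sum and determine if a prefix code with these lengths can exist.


Sum = 2^(-3) + 2^(-3) + 2^(-4) + 2^(-8) + 2^(-8)
    = 0.125 + 0.125 + 0.0625 + 0.00390625 + 0.00390625
    = 82/256 = 0.3203125
Since 0.3203125 <= 1, Kraft's inequality IS satisfied.
A prefix code with these lengths CAN exist.

Kraft sum = 0.3203125. Satisfied.


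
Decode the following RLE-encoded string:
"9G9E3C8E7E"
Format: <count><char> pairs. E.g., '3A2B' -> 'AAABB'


Expanding each <count><char> pair:
  9G -> 'GGGGGGGGG'
  9E -> 'EEEEEEEEE'
  3C -> 'CCC'
  8E -> 'EEEEEEEE'
  7E -> 'EEEEEEE'

Decoded = GGGGGGGGGEEEEEEEEECCCEEEEEEEEEEEEEEE


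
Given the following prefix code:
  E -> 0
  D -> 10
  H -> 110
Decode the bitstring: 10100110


Decoding step by step:
Bits 10 -> D
Bits 10 -> D
Bits 0 -> E
Bits 110 -> H


Decoded message: DDEH


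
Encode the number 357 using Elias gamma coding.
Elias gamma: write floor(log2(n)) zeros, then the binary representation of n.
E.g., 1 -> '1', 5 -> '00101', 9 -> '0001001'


num_bits = floor(log2(357)) + 1 = 9
leading_zeros = num_bits - 1 = 8
binary(357) = 101100101

Elias gamma(357) = '00000000' + '101100101' = 00000000101100101 (17 bits)


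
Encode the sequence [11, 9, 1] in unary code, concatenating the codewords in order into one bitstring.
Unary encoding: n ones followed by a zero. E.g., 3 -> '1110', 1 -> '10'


Encode each number as n ones followed by a terminating 0:
  11 -> 111111111110 (12 bits)
  9 -> 1111111110 (10 bits)
  1 -> 10 (2 bits)
Total length = 12 + 10 + 2 = 24 bits.

Unary([11, 9, 1]) = 111111111110111111111010 (24 bits)


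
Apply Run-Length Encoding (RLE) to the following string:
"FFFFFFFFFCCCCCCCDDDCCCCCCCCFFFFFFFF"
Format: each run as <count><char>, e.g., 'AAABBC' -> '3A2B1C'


Scanning runs left to right:
  i=0: run of 'F' x 9 -> '9F'
  i=9: run of 'C' x 7 -> '7C'
  i=16: run of 'D' x 3 -> '3D'
  i=19: run of 'C' x 8 -> '8C'
  i=27: run of 'F' x 8 -> '8F'

RLE = 9F7C3D8C8F


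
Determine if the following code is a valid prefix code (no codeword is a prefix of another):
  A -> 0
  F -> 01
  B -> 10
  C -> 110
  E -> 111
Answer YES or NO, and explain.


Checking each pair (does one codeword prefix another?):
  A='0' vs F='01': prefix -- VIOLATION

NO -- this is NOT a valid prefix code. A (0) is a prefix of F (01).


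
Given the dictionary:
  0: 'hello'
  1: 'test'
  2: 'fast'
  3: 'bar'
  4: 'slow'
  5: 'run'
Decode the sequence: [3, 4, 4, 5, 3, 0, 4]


Look up each index in the dictionary:
  3 -> 'bar'
  4 -> 'slow'
  4 -> 'slow'
  5 -> 'run'
  3 -> 'bar'
  0 -> 'hello'
  4 -> 'slow'

Decoded: "bar slow slow run bar hello slow"


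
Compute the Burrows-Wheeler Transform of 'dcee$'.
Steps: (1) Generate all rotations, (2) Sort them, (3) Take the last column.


Rotations (sorted):
  0: $dcee -> last char: e
  1: cee$d -> last char: d
  2: dcee$ -> last char: $
  3: e$dce -> last char: e
  4: ee$dc -> last char: c


BWT = ed$ec


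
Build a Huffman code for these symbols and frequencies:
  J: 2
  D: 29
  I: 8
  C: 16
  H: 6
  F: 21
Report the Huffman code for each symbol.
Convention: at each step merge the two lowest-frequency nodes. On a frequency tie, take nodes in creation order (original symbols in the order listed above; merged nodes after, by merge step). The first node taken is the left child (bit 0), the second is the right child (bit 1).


Huffman tree construction:
Step 1: Merge J(2) + H(6) = 8
Step 2: Merge I(8) + (J+H)(8) = 16
Step 3: Merge C(16) + (I+(J+H))(16) = 32
Step 4: Merge F(21) + D(29) = 50
Step 5: Merge (C+(I+(J+H)))(32) + (F+D)(50) = 82
Read each symbol's code off the tree from the root (left child = 0, right child = 1).

Codes:
  J: 0110 (length 4)
  D: 11 (length 2)
  I: 010 (length 3)
  C: 00 (length 2)
  H: 0111 (length 4)
  F: 10 (length 2)
Average code length: 188/82 = 2.2927 bits/symbol


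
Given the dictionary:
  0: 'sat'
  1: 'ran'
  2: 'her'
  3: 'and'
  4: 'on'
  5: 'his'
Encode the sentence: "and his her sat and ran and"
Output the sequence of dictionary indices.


Look up each word in the dictionary:
  'and' -> 3
  'his' -> 5
  'her' -> 2
  'sat' -> 0
  'and' -> 3
  'ran' -> 1
  'and' -> 3

Encoded: [3, 5, 2, 0, 3, 1, 3]


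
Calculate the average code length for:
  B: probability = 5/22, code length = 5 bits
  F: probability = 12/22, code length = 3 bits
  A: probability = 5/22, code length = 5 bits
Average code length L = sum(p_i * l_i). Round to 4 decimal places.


Weighted contributions p_i * l_i:
  B: (5/22) * 5 = 25/22
  F: (12/22) * 3 = 36/22
  A: (5/22) * 5 = 25/22
Sum = (25 + 36 + 25)/22 = 86/22

L = 86/22 = 3.9091 bits/symbol


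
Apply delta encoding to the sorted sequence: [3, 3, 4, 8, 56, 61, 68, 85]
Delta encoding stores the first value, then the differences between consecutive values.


First value: 3
Deltas:
  3 - 3 = 0
  4 - 3 = 1
  8 - 4 = 4
  56 - 8 = 48
  61 - 56 = 5
  68 - 61 = 7
  85 - 68 = 17


Delta encoded: [3, 0, 1, 4, 48, 5, 7, 17]


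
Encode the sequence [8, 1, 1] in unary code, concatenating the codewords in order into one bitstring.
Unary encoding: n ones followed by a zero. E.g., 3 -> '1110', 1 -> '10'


Encode each number as n ones followed by a terminating 0:
  8 -> 111111110 (9 bits)
  1 -> 10 (2 bits)
  1 -> 10 (2 bits)
Total length = 9 + 2 + 2 = 13 bits.

Unary([8, 1, 1]) = 1111111101010 (13 bits)


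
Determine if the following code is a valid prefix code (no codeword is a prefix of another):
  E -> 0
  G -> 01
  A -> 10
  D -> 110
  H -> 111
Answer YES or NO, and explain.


Checking each pair (does one codeword prefix another?):
  E='0' vs G='01': prefix -- VIOLATION

NO -- this is NOT a valid prefix code. E (0) is a prefix of G (01).


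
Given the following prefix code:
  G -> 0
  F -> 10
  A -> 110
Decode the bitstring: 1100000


Decoding step by step:
Bits 110 -> A
Bits 0 -> G
Bits 0 -> G
Bits 0 -> G
Bits 0 -> G


Decoded message: AGGGG


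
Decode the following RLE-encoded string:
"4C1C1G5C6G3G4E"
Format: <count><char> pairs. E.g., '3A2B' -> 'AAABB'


Expanding each <count><char> pair:
  4C -> 'CCCC'
  1C -> 'C'
  1G -> 'G'
  5C -> 'CCCCC'
  6G -> 'GGGGGG'
  3G -> 'GGG'
  4E -> 'EEEE'

Decoded = CCCCCGCCCCCGGGGGGGGGEEEE


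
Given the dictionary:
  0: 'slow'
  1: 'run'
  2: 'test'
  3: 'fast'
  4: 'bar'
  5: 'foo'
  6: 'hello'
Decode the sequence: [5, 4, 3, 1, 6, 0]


Look up each index in the dictionary:
  5 -> 'foo'
  4 -> 'bar'
  3 -> 'fast'
  1 -> 'run'
  6 -> 'hello'
  0 -> 'slow'

Decoded: "foo bar fast run hello slow"


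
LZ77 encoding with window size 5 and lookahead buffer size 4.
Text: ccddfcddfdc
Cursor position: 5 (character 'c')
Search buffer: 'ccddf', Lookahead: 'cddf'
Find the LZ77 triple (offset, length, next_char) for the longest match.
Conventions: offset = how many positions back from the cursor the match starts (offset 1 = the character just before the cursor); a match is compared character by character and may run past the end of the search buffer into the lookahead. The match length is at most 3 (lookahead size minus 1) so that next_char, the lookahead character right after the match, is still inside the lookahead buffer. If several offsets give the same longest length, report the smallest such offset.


Try each offset into the search buffer:
  offset=1 (pos 4, char 'f'): match length 0
  offset=2 (pos 3, char 'd'): match length 0
  offset=3 (pos 2, char 'd'): match length 0
  offset=4 (pos 1, char 'c'): match length 3
  offset=5 (pos 0, char 'c'): match length 1
Longest match has length 3 at offset 4.
next_char = character at position 5 + 3 = 8 -> 'f'

Best match: offset=4, length=3 (matching 'cdd' starting at position 1)
LZ77 triple: (4, 3, 'f')


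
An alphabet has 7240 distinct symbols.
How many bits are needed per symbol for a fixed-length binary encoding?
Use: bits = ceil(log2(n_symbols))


log2(7240) = 12.8218
Bracket: 2^12 = 4096 < 7240 <= 2^13 = 8192
So ceil(log2(7240)) = 13

bits = ceil(log2(7240)) = ceil(12.8218) = 13 bits


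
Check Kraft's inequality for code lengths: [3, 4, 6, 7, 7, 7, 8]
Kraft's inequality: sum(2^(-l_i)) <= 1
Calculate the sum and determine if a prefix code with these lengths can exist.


Sum = 2^(-3) + 2^(-4) + 2^(-6) + 2^(-7) + 2^(-7) + 2^(-7) + 2^(-8)
    = 0.125 + 0.0625 + 0.015625 + 0.0078125 + 0.0078125 + 0.0078125 + 0.00390625
    = 59/256 = 0.23046875
Since 0.23046875 <= 1, Kraft's inequality IS satisfied.
A prefix code with these lengths CAN exist.

Kraft sum = 0.23046875. Satisfied.


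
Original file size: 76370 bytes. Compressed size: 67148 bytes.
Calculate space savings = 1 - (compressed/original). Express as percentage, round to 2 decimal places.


ratio = compressed/original = 67148/76370 = 0.879246
savings = 1 - ratio = 1 - 0.879246 = 0.120754
as a percentage: 0.120754 * 100 = 12.08%

Space savings = 1 - 67148/76370 = 12.08%


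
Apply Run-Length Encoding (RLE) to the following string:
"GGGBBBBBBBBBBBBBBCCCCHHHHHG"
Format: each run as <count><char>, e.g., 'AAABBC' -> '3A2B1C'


Scanning runs left to right:
  i=0: run of 'G' x 3 -> '3G'
  i=3: run of 'B' x 14 -> '14B'
  i=17: run of 'C' x 4 -> '4C'
  i=21: run of 'H' x 5 -> '5H'
  i=26: run of 'G' x 1 -> '1G'

RLE = 3G14B4C5H1G


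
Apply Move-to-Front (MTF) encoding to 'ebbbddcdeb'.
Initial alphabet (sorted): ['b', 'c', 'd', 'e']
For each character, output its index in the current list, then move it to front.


MTF encoding:
'e': index 3 in ['b', 'c', 'd', 'e'] -> ['e', 'b', 'c', 'd']
'b': index 1 in ['e', 'b', 'c', 'd'] -> ['b', 'e', 'c', 'd']
'b': index 0 in ['b', 'e', 'c', 'd'] -> ['b', 'e', 'c', 'd']
'b': index 0 in ['b', 'e', 'c', 'd'] -> ['b', 'e', 'c', 'd']
'd': index 3 in ['b', 'e', 'c', 'd'] -> ['d', 'b', 'e', 'c']
'd': index 0 in ['d', 'b', 'e', 'c'] -> ['d', 'b', 'e', 'c']
'c': index 3 in ['d', 'b', 'e', 'c'] -> ['c', 'd', 'b', 'e']
'd': index 1 in ['c', 'd', 'b', 'e'] -> ['d', 'c', 'b', 'e']
'e': index 3 in ['d', 'c', 'b', 'e'] -> ['e', 'd', 'c', 'b']
'b': index 3 in ['e', 'd', 'c', 'b'] -> ['b', 'e', 'd', 'c']


Output: [3, 1, 0, 0, 3, 0, 3, 1, 3, 3]


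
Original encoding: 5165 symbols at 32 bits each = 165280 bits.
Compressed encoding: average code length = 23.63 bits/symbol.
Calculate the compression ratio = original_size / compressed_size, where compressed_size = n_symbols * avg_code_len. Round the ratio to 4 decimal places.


original_size = n_symbols * orig_bits = 5165 * 32 = 165280 bits
compressed_size = n_symbols * avg_code_len = 5165 * 23.63 = 122048.95 bits
ratio = original_size / compressed_size = 165280 / 122048.95 = 1.3542

Compression ratio = 1.3542


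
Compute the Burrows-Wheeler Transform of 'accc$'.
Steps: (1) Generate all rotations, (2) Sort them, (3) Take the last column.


Rotations (sorted):
  0: $accc -> last char: c
  1: accc$ -> last char: $
  2: c$acc -> last char: c
  3: cc$ac -> last char: c
  4: ccc$a -> last char: a


BWT = c$cca


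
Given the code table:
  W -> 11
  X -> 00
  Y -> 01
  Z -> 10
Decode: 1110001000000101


Decoding:
11 -> W
10 -> Z
00 -> X
10 -> Z
00 -> X
00 -> X
01 -> Y
01 -> Y


Result: WZXZXXYY


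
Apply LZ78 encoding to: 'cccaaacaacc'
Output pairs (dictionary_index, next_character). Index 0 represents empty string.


LZ78 encoding steps:
Dictionary: {0: ''}
Step 1: w='' (idx 0), next='c' -> output (0, 'c'), add 'c' as idx 1
Step 2: w='c' (idx 1), next='c' -> output (1, 'c'), add 'cc' as idx 2
Step 3: w='' (idx 0), next='a' -> output (0, 'a'), add 'a' as idx 3
Step 4: w='a' (idx 3), next='a' -> output (3, 'a'), add 'aa' as idx 4
Step 5: w='c' (idx 1), next='a' -> output (1, 'a'), add 'ca' as idx 5
Step 6: w='a' (idx 3), next='c' -> output (3, 'c'), add 'ac' as idx 6
Step 7: w='c' (idx 1), end of input -> output (1, '')


Encoded: [(0, 'c'), (1, 'c'), (0, 'a'), (3, 'a'), (1, 'a'), (3, 'c'), (1, '')]


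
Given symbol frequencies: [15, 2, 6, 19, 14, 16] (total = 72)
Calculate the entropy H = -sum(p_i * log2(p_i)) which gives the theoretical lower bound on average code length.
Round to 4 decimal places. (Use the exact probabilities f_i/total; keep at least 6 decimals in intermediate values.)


Per-symbol terms -p_i * log2(p_i) with p_i = f_i/72:
  p = 15/72 = 0.208333: log2(p) = -2.263034, -p*log2(p) = 0.471466
  p = 2/72 = 0.027778: log2(p) = -5.169925, -p*log2(p) = 0.143609
  p = 6/72 = 0.083333: log2(p) = -3.584963, -p*log2(p) = 0.298747
  p = 19/72 = 0.263889: log2(p) = -1.921997, -p*log2(p) = 0.507194
  p = 14/72 = 0.194444: log2(p) = -2.362570, -p*log2(p) = 0.459389
  p = 16/72 = 0.222222: log2(p) = -2.169925, -p*log2(p) = 0.482206
H = 0.471466 + 0.143609 + 0.298747 + 0.507194 + 0.459389 + 0.482206 = 2.362611

H = 2.3626 bits/symbol


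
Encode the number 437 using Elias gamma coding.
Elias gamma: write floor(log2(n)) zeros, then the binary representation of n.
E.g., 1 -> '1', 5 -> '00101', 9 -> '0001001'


num_bits = floor(log2(437)) + 1 = 9
leading_zeros = num_bits - 1 = 8
binary(437) = 110110101

Elias gamma(437) = '00000000' + '110110101' = 00000000110110101 (17 bits)


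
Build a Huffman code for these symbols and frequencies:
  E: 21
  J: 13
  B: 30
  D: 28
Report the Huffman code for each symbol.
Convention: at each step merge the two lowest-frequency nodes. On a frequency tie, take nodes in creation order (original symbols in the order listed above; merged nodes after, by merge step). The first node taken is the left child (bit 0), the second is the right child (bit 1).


Huffman tree construction:
Step 1: Merge J(13) + E(21) = 34
Step 2: Merge D(28) + B(30) = 58
Step 3: Merge (J+E)(34) + (D+B)(58) = 92
Read each symbol's code off the tree from the root (left child = 0, right child = 1).

Codes:
  E: 01 (length 2)
  J: 00 (length 2)
  B: 11 (length 2)
  D: 10 (length 2)
Average code length: 184/92 = 2.0000 bits/symbol


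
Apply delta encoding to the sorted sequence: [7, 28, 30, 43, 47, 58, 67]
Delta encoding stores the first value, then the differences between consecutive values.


First value: 7
Deltas:
  28 - 7 = 21
  30 - 28 = 2
  43 - 30 = 13
  47 - 43 = 4
  58 - 47 = 11
  67 - 58 = 9


Delta encoded: [7, 21, 2, 13, 4, 11, 9]


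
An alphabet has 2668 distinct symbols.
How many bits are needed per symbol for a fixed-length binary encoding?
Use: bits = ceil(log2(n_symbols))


log2(2668) = 11.3815
Bracket: 2^11 = 2048 < 2668 <= 2^12 = 4096
So ceil(log2(2668)) = 12

bits = ceil(log2(2668)) = ceil(11.3815) = 12 bits


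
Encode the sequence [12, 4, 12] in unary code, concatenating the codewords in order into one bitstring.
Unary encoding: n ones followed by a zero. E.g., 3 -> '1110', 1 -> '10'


Encode each number as n ones followed by a terminating 0:
  12 -> 1111111111110 (13 bits)
  4 -> 11110 (5 bits)
  12 -> 1111111111110 (13 bits)
Total length = 13 + 5 + 13 = 31 bits.

Unary([12, 4, 12]) = 1111111111110111101111111111110 (31 bits)


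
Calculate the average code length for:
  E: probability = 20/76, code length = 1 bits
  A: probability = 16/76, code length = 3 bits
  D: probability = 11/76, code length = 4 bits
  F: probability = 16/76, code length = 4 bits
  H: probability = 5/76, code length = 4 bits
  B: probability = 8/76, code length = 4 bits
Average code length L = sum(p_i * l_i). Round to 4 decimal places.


Weighted contributions p_i * l_i:
  E: (20/76) * 1 = 20/76
  A: (16/76) * 3 = 48/76
  D: (11/76) * 4 = 44/76
  F: (16/76) * 4 = 64/76
  H: (5/76) * 4 = 20/76
  B: (8/76) * 4 = 32/76
Sum = (20 + 48 + 44 + 64 + 20 + 32)/76 = 228/76

L = 228/76 = 3.0000 bits/symbol


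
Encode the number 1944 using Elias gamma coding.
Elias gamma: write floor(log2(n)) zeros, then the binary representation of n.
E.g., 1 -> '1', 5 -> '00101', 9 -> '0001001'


num_bits = floor(log2(1944)) + 1 = 11
leading_zeros = num_bits - 1 = 10
binary(1944) = 11110011000

Elias gamma(1944) = '0000000000' + '11110011000' = 000000000011110011000 (21 bits)


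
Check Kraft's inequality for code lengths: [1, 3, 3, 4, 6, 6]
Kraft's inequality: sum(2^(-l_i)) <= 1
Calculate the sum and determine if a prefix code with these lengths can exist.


Sum = 2^(-1) + 2^(-3) + 2^(-3) + 2^(-4) + 2^(-6) + 2^(-6)
    = 0.5 + 0.125 + 0.125 + 0.0625 + 0.015625 + 0.015625
    = 54/64 = 0.84375
Since 0.84375 <= 1, Kraft's inequality IS satisfied.
A prefix code with these lengths CAN exist.

Kraft sum = 0.84375. Satisfied.


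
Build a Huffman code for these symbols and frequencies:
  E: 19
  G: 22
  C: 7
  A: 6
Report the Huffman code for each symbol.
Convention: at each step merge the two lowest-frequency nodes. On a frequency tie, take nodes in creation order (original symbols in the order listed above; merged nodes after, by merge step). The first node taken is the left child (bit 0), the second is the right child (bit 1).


Huffman tree construction:
Step 1: Merge A(6) + C(7) = 13
Step 2: Merge (A+C)(13) + E(19) = 32
Step 3: Merge G(22) + ((A+C)+E)(32) = 54
Read each symbol's code off the tree from the root (left child = 0, right child = 1).

Codes:
  E: 11 (length 2)
  G: 0 (length 1)
  C: 101 (length 3)
  A: 100 (length 3)
Average code length: 99/54 = 1.8333 bits/symbol


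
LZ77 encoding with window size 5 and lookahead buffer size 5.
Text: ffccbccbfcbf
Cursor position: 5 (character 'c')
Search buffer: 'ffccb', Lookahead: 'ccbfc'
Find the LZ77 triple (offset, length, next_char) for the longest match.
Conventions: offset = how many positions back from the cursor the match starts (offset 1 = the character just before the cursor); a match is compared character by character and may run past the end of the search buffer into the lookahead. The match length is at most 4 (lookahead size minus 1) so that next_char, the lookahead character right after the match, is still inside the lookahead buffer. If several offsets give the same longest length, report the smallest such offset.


Try each offset into the search buffer:
  offset=1 (pos 4, char 'b'): match length 0
  offset=2 (pos 3, char 'c'): match length 1
  offset=3 (pos 2, char 'c'): match length 3
  offset=4 (pos 1, char 'f'): match length 0
  offset=5 (pos 0, char 'f'): match length 0
Longest match has length 3 at offset 3.
next_char = character at position 5 + 3 = 8 -> 'f'

Best match: offset=3, length=3 (matching 'ccb' starting at position 2)
LZ77 triple: (3, 3, 'f')


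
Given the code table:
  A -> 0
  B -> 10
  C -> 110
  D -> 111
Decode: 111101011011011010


Decoding:
111 -> D
10 -> B
10 -> B
110 -> C
110 -> C
110 -> C
10 -> B


Result: DBBCCCB


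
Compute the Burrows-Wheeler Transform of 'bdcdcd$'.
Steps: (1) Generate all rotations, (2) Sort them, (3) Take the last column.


Rotations (sorted):
  0: $bdcdcd -> last char: d
  1: bdcdcd$ -> last char: $
  2: cd$bdcd -> last char: d
  3: cdcd$bd -> last char: d
  4: d$bdcdc -> last char: c
  5: dcd$bdc -> last char: c
  6: dcdcd$b -> last char: b


BWT = d$ddccb


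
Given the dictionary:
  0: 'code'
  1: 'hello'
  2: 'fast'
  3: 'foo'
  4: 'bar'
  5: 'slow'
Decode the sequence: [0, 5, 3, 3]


Look up each index in the dictionary:
  0 -> 'code'
  5 -> 'slow'
  3 -> 'foo'
  3 -> 'foo'

Decoded: "code slow foo foo"


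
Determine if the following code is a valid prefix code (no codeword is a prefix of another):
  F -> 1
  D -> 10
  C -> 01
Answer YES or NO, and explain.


Checking each pair (does one codeword prefix another?):
  F='1' vs D='10': prefix -- VIOLATION

NO -- this is NOT a valid prefix code. F (1) is a prefix of D (10).


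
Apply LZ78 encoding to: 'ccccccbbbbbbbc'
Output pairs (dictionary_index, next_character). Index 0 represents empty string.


LZ78 encoding steps:
Dictionary: {0: ''}
Step 1: w='' (idx 0), next='c' -> output (0, 'c'), add 'c' as idx 1
Step 2: w='c' (idx 1), next='c' -> output (1, 'c'), add 'cc' as idx 2
Step 3: w='cc' (idx 2), next='c' -> output (2, 'c'), add 'ccc' as idx 3
Step 4: w='' (idx 0), next='b' -> output (0, 'b'), add 'b' as idx 4
Step 5: w='b' (idx 4), next='b' -> output (4, 'b'), add 'bb' as idx 5
Step 6: w='bb' (idx 5), next='b' -> output (5, 'b'), add 'bbb' as idx 6
Step 7: w='b' (idx 4), next='c' -> output (4, 'c'), add 'bc' as idx 7


Encoded: [(0, 'c'), (1, 'c'), (2, 'c'), (0, 'b'), (4, 'b'), (5, 'b'), (4, 'c')]


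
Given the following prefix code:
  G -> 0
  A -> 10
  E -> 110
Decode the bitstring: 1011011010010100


Decoding step by step:
Bits 10 -> A
Bits 110 -> E
Bits 110 -> E
Bits 10 -> A
Bits 0 -> G
Bits 10 -> A
Bits 10 -> A
Bits 0 -> G


Decoded message: AEEAGAAG


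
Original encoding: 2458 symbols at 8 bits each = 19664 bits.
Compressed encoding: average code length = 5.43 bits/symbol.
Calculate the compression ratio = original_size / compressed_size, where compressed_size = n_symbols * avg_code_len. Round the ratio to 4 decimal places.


original_size = n_symbols * orig_bits = 2458 * 8 = 19664 bits
compressed_size = n_symbols * avg_code_len = 2458 * 5.43 = 13346.94 bits
ratio = original_size / compressed_size = 19664 / 13346.94 = 1.4733

Compression ratio = 1.4733


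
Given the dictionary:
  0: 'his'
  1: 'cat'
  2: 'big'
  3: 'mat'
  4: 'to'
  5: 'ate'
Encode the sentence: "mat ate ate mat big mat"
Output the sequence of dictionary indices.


Look up each word in the dictionary:
  'mat' -> 3
  'ate' -> 5
  'ate' -> 5
  'mat' -> 3
  'big' -> 2
  'mat' -> 3

Encoded: [3, 5, 5, 3, 2, 3]


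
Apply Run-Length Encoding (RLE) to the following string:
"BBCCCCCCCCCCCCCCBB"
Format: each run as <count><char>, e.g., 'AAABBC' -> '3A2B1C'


Scanning runs left to right:
  i=0: run of 'B' x 2 -> '2B'
  i=2: run of 'C' x 14 -> '14C'
  i=16: run of 'B' x 2 -> '2B'

RLE = 2B14C2B


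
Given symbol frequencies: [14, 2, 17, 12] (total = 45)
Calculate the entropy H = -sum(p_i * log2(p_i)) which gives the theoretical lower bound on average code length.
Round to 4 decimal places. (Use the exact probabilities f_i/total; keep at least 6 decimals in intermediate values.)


Per-symbol terms -p_i * log2(p_i) with p_i = f_i/45:
  p = 14/45 = 0.311111: log2(p) = -1.684498, -p*log2(p) = 0.524066
  p = 2/45 = 0.044444: log2(p) = -4.491853, -p*log2(p) = 0.199638
  p = 17/45 = 0.377778: log2(p) = -1.404390, -p*log2(p) = 0.530547
  p = 12/45 = 0.266667: log2(p) = -1.906891, -p*log2(p) = 0.508504
H = 0.524066 + 0.199638 + 0.530547 + 0.508504 = 1.762755

H = 1.7628 bits/symbol


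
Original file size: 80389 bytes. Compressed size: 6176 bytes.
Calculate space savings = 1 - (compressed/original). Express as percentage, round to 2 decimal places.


ratio = compressed/original = 6176/80389 = 0.076826
savings = 1 - ratio = 1 - 0.076826 = 0.923174
as a percentage: 0.923174 * 100 = 92.32%

Space savings = 1 - 6176/80389 = 92.32%


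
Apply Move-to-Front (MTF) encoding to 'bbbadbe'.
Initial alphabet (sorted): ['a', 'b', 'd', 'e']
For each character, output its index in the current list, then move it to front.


MTF encoding:
'b': index 1 in ['a', 'b', 'd', 'e'] -> ['b', 'a', 'd', 'e']
'b': index 0 in ['b', 'a', 'd', 'e'] -> ['b', 'a', 'd', 'e']
'b': index 0 in ['b', 'a', 'd', 'e'] -> ['b', 'a', 'd', 'e']
'a': index 1 in ['b', 'a', 'd', 'e'] -> ['a', 'b', 'd', 'e']
'd': index 2 in ['a', 'b', 'd', 'e'] -> ['d', 'a', 'b', 'e']
'b': index 2 in ['d', 'a', 'b', 'e'] -> ['b', 'd', 'a', 'e']
'e': index 3 in ['b', 'd', 'a', 'e'] -> ['e', 'b', 'd', 'a']


Output: [1, 0, 0, 1, 2, 2, 3]


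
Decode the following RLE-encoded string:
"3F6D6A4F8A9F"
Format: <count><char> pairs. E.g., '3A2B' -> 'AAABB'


Expanding each <count><char> pair:
  3F -> 'FFF'
  6D -> 'DDDDDD'
  6A -> 'AAAAAA'
  4F -> 'FFFF'
  8A -> 'AAAAAAAA'
  9F -> 'FFFFFFFFF'

Decoded = FFFDDDDDDAAAAAAFFFFAAAAAAAAFFFFFFFFF


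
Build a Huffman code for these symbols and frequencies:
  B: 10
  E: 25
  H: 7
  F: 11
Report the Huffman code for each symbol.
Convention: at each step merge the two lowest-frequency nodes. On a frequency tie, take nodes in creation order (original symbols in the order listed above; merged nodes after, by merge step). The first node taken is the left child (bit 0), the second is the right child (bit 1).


Huffman tree construction:
Step 1: Merge H(7) + B(10) = 17
Step 2: Merge F(11) + (H+B)(17) = 28
Step 3: Merge E(25) + (F+(H+B))(28) = 53
Read each symbol's code off the tree from the root (left child = 0, right child = 1).

Codes:
  B: 111 (length 3)
  E: 0 (length 1)
  H: 110 (length 3)
  F: 10 (length 2)
Average code length: 98/53 = 1.8491 bits/symbol


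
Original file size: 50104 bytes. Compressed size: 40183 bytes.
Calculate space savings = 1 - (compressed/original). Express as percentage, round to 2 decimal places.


ratio = compressed/original = 40183/50104 = 0.801992
savings = 1 - ratio = 1 - 0.801992 = 0.198008
as a percentage: 0.198008 * 100 = 19.8%

Space savings = 1 - 40183/50104 = 19.8%
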